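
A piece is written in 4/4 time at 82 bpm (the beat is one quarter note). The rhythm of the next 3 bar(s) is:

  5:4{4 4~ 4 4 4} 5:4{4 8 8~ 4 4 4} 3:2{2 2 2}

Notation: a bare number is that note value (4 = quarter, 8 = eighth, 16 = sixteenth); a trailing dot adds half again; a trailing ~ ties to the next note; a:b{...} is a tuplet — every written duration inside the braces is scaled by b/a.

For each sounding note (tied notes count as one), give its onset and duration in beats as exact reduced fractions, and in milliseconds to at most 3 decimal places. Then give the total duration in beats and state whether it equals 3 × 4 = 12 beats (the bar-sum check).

1) 0.0ms=0b +585.366ms=4/5b
2) 585.366ms=4/5b +1170.732ms=8/5b
3) 1756.098ms=12/5b +585.366ms=4/5b
4) 2341.463ms=16/5b +585.366ms=4/5b
5) 2926.829ms=4b +585.366ms=4/5b
6) 3512.195ms=24/5b +292.683ms=2/5b
7) 3804.878ms=26/5b +878.049ms=6/5b
8) 4682.927ms=32/5b +585.366ms=4/5b
9) 5268.293ms=36/5b +585.366ms=4/5b
10) 5853.659ms=8b +975.61ms=4/3b
11) 6829.268ms=28/3b +975.61ms=4/3b
12) 7804.878ms=32/3b +975.61ms=4/3b
Σ=12b of 12 (82bpm 4/4) — PASS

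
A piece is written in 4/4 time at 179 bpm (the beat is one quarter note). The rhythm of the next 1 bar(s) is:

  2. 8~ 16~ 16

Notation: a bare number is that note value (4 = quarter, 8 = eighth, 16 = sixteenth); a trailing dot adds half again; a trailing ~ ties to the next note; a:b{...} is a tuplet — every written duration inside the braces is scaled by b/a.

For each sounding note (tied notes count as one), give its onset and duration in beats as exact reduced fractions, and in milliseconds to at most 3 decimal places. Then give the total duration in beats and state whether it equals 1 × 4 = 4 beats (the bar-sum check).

1) 0.0ms=0b +1005.587ms=3b
2) 1005.587ms=3b +335.196ms=1b
Σ=4b of 4 (179bpm 4/4) — PASS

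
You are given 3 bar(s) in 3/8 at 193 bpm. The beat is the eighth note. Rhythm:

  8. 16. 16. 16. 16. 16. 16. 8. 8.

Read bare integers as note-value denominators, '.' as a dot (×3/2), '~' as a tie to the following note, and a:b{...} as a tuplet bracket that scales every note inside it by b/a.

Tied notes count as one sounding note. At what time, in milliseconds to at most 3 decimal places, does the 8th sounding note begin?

note 8 onset = 6b = 1865.285ms

1. 0.0ms @ 0 + 466.321ms (3/2)
2. 466.321ms @ 3/2 + 233.161ms (3/4)
3. 699.482ms @ 9/4 + 233.161ms (3/4)
4. 932.642ms @ 3 + 233.161ms (3/4)
5. 1165.803ms @ 15/4 + 233.161ms (3/4)
6. 1398.964ms @ 9/2 + 233.161ms (3/4)
7. 1632.124ms @ 21/4 + 233.161ms (3/4)
8. 1865.285ms @ 6 + 466.321ms (3/2)
9. 2331.606ms @ 15/2 + 466.321ms (3/2)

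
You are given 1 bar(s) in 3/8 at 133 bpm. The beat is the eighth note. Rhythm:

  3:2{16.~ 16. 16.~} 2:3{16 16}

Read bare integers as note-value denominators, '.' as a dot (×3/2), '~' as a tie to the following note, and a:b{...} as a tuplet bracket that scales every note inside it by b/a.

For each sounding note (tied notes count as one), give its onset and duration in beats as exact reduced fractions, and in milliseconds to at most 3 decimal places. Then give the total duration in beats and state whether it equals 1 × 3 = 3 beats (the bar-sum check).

1) 0.0ms=0b +451.128ms=1b
2) 451.128ms=1b +563.91ms=5/4b
3) 1015.038ms=9/4b +338.346ms=3/4b
Σ=3b of 3 (133bpm 3/8) — PASS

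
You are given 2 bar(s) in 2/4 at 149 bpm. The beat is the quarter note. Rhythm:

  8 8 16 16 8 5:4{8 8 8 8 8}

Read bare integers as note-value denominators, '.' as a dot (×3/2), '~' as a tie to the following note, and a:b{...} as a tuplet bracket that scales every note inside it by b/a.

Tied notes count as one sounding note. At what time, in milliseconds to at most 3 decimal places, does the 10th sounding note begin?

note 10 onset = 18/5b = 1449.664ms

1. 0.0ms @ 0 + 201.342ms (1/2)
2. 201.342ms @ 1/2 + 201.342ms (1/2)
3. 402.685ms @ 1 + 100.671ms (1/4)
4. 503.356ms @ 5/4 + 100.671ms (1/4)
5. 604.027ms @ 3/2 + 201.342ms (1/2)
6. 805.369ms @ 2 + 161.074ms (2/5)
7. 966.443ms @ 12/5 + 161.074ms (2/5)
8. 1127.517ms @ 14/5 + 161.074ms (2/5)
9. 1288.591ms @ 16/5 + 161.074ms (2/5)
10. 1449.664ms @ 18/5 + 161.074ms (2/5)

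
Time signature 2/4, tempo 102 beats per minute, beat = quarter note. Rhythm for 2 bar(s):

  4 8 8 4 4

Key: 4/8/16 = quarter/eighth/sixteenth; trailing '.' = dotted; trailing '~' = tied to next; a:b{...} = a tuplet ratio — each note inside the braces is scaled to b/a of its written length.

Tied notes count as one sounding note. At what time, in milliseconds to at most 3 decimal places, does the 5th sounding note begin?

1. 0.0ms @ 0 + 588.235ms (1)
2. 588.235ms @ 1 + 294.118ms (1/2)
3. 882.353ms @ 3/2 + 294.118ms (1/2)
4. 1176.471ms @ 2 + 588.235ms (1)
5. 1764.706ms @ 3 + 588.235ms (1)

note 5 onset = 3b = 1764.706ms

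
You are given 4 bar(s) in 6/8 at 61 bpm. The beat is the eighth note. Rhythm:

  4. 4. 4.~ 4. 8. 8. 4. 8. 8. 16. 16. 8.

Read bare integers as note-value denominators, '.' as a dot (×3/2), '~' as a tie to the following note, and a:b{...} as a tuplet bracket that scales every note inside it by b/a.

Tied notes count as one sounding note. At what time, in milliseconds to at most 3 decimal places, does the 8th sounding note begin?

note 8 onset = 39/2b = 19180.328ms

1. 0.0ms @ 0 + 2950.82ms (3)
2. 2950.82ms @ 3 + 2950.82ms (3)
3. 5901.639ms @ 6 + 5901.639ms (6)
4. 11803.279ms @ 12 + 1475.41ms (3/2)
5. 13278.689ms @ 27/2 + 1475.41ms (3/2)
6. 14754.098ms @ 15 + 2950.82ms (3)
7. 17704.918ms @ 18 + 1475.41ms (3/2)
8. 19180.328ms @ 39/2 + 1475.41ms (3/2)
9. 20655.738ms @ 21 + 737.705ms (3/4)
10. 21393.443ms @ 87/4 + 737.705ms (3/4)
11. 22131.148ms @ 45/2 + 1475.41ms (3/2)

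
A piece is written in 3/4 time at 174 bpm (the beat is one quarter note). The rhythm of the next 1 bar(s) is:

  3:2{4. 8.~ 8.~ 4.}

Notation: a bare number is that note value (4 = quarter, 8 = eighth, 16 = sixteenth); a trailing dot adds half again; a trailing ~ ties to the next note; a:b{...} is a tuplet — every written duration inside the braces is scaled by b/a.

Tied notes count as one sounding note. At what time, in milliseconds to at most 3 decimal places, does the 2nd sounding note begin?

note 2 onset = 1b = 344.828ms

1. 0.0ms @ 0 + 344.828ms (1)
2. 344.828ms @ 1 + 689.655ms (2)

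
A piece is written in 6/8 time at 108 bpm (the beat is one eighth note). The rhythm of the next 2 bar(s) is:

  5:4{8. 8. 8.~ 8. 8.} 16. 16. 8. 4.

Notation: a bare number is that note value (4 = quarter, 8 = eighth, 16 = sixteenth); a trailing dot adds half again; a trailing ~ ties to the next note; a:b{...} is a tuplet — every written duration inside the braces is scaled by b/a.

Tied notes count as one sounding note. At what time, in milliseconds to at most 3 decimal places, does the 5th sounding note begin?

1. 0.0ms @ 0 + 666.667ms (6/5)
2. 666.667ms @ 6/5 + 666.667ms (6/5)
3. 1333.333ms @ 12/5 + 1333.333ms (12/5)
4. 2666.667ms @ 24/5 + 666.667ms (6/5)
5. 3333.333ms @ 6 + 416.667ms (3/4)
6. 3750.0ms @ 27/4 + 416.667ms (3/4)
7. 4166.667ms @ 15/2 + 833.333ms (3/2)
8. 5000.0ms @ 9 + 1666.667ms (3)

note 5 onset = 6b = 3333.333ms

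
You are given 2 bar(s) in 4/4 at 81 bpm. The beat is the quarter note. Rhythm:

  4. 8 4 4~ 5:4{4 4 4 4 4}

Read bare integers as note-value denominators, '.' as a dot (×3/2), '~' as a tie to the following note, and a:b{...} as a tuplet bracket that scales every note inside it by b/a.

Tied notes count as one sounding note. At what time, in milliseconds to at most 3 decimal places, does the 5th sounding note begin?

note 5 onset = 24/5b = 3555.556ms

1. 0.0ms @ 0 + 1111.111ms (3/2)
2. 1111.111ms @ 3/2 + 370.37ms (1/2)
3. 1481.481ms @ 2 + 740.741ms (1)
4. 2222.222ms @ 3 + 1333.333ms (9/5)
5. 3555.556ms @ 24/5 + 592.593ms (4/5)
6. 4148.148ms @ 28/5 + 592.593ms (4/5)
7. 4740.741ms @ 32/5 + 592.593ms (4/5)
8. 5333.333ms @ 36/5 + 592.593ms (4/5)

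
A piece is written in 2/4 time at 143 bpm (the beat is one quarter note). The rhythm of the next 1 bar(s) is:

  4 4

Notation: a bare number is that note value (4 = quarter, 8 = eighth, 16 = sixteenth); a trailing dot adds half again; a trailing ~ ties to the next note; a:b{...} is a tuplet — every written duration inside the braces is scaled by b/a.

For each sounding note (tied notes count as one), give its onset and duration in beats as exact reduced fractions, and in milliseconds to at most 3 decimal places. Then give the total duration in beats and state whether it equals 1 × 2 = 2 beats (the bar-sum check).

1) 0.0ms=0b +419.58ms=1b
2) 419.58ms=1b +419.58ms=1b
Σ=2b of 2 (143bpm 2/4) — PASS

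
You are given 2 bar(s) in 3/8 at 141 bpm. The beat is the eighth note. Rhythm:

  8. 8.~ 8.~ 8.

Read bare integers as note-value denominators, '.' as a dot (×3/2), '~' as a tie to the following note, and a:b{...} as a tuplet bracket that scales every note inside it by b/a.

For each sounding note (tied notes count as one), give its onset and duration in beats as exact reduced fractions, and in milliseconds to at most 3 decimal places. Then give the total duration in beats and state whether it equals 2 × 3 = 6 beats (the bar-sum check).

1) 0.0ms=0b +638.298ms=3/2b
2) 638.298ms=3/2b +1914.894ms=9/2b
Σ=6b of 6 (141bpm 3/8) — PASS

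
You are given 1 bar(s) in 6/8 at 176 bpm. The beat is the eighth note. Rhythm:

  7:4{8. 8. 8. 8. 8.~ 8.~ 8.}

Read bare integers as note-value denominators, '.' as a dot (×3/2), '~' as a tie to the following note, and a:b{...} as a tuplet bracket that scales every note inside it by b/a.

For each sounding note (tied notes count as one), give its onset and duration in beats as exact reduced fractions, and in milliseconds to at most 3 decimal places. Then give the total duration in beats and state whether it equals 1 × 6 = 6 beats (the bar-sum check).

1) 0.0ms=0b +292.208ms=6/7b
2) 292.208ms=6/7b +292.208ms=6/7b
3) 584.416ms=12/7b +292.208ms=6/7b
4) 876.623ms=18/7b +292.208ms=6/7b
5) 1168.831ms=24/7b +876.623ms=18/7b
Σ=6b of 6 (176bpm 6/8) — PASS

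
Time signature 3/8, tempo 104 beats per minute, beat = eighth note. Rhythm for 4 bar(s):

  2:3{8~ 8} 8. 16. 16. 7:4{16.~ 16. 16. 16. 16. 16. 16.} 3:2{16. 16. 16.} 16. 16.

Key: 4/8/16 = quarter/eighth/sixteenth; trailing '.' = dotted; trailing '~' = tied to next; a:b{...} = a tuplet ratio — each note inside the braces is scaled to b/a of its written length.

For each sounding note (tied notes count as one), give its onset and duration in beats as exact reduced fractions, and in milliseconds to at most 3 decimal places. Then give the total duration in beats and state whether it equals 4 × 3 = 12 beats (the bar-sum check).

1) 0.0ms=0b +1730.769ms=3b
2) 1730.769ms=3b +865.385ms=3/2b
3) 2596.154ms=9/2b +432.692ms=3/4b
4) 3028.846ms=21/4b +432.692ms=3/4b
5) 3461.538ms=6b +494.505ms=6/7b
6) 3956.044ms=48/7b +247.253ms=3/7b
7) 4203.297ms=51/7b +247.253ms=3/7b
8) 4450.549ms=54/7b +247.253ms=3/7b
9) 4697.802ms=57/7b +247.253ms=3/7b
10) 4945.055ms=60/7b +247.253ms=3/7b
11) 5192.308ms=9b +288.462ms=1/2b
12) 5480.769ms=19/2b +288.462ms=1/2b
13) 5769.231ms=10b +288.462ms=1/2b
14) 6057.692ms=21/2b +432.692ms=3/4b
15) 6490.385ms=45/4b +432.692ms=3/4b
Σ=12b of 12 (104bpm 3/8) — PASS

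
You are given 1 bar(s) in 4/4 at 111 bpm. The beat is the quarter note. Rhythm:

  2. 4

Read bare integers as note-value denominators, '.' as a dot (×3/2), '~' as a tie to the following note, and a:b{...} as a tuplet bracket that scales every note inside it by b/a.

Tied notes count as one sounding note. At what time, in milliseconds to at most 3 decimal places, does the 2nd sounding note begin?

1. 0.0ms @ 0 + 1621.622ms (3)
2. 1621.622ms @ 3 + 540.541ms (1)

note 2 onset = 3b = 1621.622ms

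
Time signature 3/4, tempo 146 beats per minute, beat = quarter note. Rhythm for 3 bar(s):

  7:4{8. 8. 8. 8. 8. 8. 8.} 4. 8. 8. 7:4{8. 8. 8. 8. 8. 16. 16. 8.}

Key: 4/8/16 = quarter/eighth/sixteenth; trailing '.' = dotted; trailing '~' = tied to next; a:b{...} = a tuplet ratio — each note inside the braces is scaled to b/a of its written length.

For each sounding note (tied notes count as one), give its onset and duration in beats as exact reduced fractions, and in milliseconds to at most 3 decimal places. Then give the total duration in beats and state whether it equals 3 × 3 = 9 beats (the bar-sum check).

1) 0.0ms=0b +176.125ms=3/7b
2) 176.125ms=3/7b +176.125ms=3/7b
3) 352.25ms=6/7b +176.125ms=3/7b
4) 528.376ms=9/7b +176.125ms=3/7b
5) 704.501ms=12/7b +176.125ms=3/7b
6) 880.626ms=15/7b +176.125ms=3/7b
7) 1056.751ms=18/7b +176.125ms=3/7b
8) 1232.877ms=3b +616.438ms=3/2b
9) 1849.315ms=9/2b +308.219ms=3/4b
10) 2157.534ms=21/4b +308.219ms=3/4b
11) 2465.753ms=6b +176.125ms=3/7b
12) 2641.879ms=45/7b +176.125ms=3/7b
13) 2818.004ms=48/7b +176.125ms=3/7b
14) 2994.129ms=51/7b +176.125ms=3/7b
15) 3170.254ms=54/7b +176.125ms=3/7b
16) 3346.38ms=57/7b +88.063ms=3/14b
17) 3434.442ms=117/14b +88.063ms=3/14b
18) 3522.505ms=60/7b +176.125ms=3/7b
Σ=9b of 9 (146bpm 3/4) — PASS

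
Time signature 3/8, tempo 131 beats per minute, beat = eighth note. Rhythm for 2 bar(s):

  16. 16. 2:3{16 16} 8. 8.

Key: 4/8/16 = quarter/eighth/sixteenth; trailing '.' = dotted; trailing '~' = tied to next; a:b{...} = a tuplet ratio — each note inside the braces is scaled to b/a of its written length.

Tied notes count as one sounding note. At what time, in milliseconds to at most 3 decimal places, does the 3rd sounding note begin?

note 3 onset = 3/2b = 687.023ms

1. 0.0ms @ 0 + 343.511ms (3/4)
2. 343.511ms @ 3/4 + 343.511ms (3/4)
3. 687.023ms @ 3/2 + 343.511ms (3/4)
4. 1030.534ms @ 9/4 + 343.511ms (3/4)
5. 1374.046ms @ 3 + 687.023ms (3/2)
6. 2061.069ms @ 9/2 + 687.023ms (3/2)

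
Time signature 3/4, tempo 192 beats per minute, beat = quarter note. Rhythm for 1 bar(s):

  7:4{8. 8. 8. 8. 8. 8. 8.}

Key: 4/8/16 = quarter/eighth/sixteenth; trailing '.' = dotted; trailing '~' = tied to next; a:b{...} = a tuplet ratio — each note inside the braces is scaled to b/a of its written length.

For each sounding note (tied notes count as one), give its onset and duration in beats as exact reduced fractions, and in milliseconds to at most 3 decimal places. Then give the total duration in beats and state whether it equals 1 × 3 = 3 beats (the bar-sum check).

1) 0.0ms=0b +133.929ms=3/7b
2) 133.929ms=3/7b +133.929ms=3/7b
3) 267.857ms=6/7b +133.929ms=3/7b
4) 401.786ms=9/7b +133.929ms=3/7b
5) 535.714ms=12/7b +133.929ms=3/7b
6) 669.643ms=15/7b +133.929ms=3/7b
7) 803.571ms=18/7b +133.929ms=3/7b
Σ=3b of 3 (192bpm 3/4) — PASS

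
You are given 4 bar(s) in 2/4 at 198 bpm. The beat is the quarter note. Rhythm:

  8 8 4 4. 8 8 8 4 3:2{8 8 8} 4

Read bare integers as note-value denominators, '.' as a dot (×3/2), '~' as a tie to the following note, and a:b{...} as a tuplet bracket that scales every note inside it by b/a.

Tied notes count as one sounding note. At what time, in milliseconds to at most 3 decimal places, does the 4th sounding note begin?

note 4 onset = 2b = 606.061ms

1. 0.0ms @ 0 + 151.515ms (1/2)
2. 151.515ms @ 1/2 + 151.515ms (1/2)
3. 303.03ms @ 1 + 303.03ms (1)
4. 606.061ms @ 2 + 454.545ms (3/2)
5. 1060.606ms @ 7/2 + 151.515ms (1/2)
6. 1212.121ms @ 4 + 151.515ms (1/2)
7. 1363.636ms @ 9/2 + 151.515ms (1/2)
8. 1515.152ms @ 5 + 303.03ms (1)
9. 1818.182ms @ 6 + 101.01ms (1/3)
10. 1919.192ms @ 19/3 + 101.01ms (1/3)
11. 2020.202ms @ 20/3 + 101.01ms (1/3)
12. 2121.212ms @ 7 + 303.03ms (1)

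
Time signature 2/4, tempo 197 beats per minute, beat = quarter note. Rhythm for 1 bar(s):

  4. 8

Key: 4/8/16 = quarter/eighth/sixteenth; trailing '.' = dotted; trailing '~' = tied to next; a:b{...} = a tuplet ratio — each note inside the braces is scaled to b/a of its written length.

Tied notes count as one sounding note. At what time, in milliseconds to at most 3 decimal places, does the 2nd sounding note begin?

1. 0.0ms @ 0 + 456.853ms (3/2)
2. 456.853ms @ 3/2 + 152.284ms (1/2)

note 2 onset = 3/2b = 456.853ms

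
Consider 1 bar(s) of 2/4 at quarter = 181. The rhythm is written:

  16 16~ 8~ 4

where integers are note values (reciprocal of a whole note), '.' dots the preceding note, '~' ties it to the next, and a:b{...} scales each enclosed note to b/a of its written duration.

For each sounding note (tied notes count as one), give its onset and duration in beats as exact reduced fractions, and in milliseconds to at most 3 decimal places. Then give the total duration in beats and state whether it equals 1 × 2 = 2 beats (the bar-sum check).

1) 0.0ms=0b +82.873ms=1/4b
2) 82.873ms=1/4b +580.11ms=7/4b
Σ=2b of 2 (181bpm 2/4) — PASS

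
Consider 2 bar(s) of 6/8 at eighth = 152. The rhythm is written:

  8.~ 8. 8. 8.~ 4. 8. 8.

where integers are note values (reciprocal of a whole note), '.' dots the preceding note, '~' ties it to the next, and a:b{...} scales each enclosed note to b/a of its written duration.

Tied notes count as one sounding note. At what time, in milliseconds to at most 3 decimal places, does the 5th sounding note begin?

1. 0.0ms @ 0 + 1184.211ms (3)
2. 1184.211ms @ 3 + 592.105ms (3/2)
3. 1776.316ms @ 9/2 + 1776.316ms (9/2)
4. 3552.632ms @ 9 + 592.105ms (3/2)
5. 4144.737ms @ 21/2 + 592.105ms (3/2)

note 5 onset = 21/2b = 4144.737ms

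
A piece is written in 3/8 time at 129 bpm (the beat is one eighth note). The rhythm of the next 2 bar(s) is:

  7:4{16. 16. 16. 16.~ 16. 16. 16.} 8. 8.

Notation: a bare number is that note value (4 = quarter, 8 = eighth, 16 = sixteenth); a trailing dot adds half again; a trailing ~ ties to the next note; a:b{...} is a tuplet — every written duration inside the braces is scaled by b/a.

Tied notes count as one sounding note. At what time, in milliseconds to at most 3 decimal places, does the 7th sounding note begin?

1. 0.0ms @ 0 + 199.336ms (3/7)
2. 199.336ms @ 3/7 + 199.336ms (3/7)
3. 398.671ms @ 6/7 + 199.336ms (3/7)
4. 598.007ms @ 9/7 + 398.671ms (6/7)
5. 996.678ms @ 15/7 + 199.336ms (3/7)
6. 1196.013ms @ 18/7 + 199.336ms (3/7)
7. 1395.349ms @ 3 + 697.674ms (3/2)
8. 2093.023ms @ 9/2 + 697.674ms (3/2)

note 7 onset = 3b = 1395.349ms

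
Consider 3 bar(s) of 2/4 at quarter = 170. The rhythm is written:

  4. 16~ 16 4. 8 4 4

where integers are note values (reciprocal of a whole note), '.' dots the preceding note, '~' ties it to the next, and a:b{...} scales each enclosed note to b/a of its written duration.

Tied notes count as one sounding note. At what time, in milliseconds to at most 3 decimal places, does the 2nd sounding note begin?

1. 0.0ms @ 0 + 529.412ms (3/2)
2. 529.412ms @ 3/2 + 176.471ms (1/2)
3. 705.882ms @ 2 + 529.412ms (3/2)
4. 1235.294ms @ 7/2 + 176.471ms (1/2)
5. 1411.765ms @ 4 + 352.941ms (1)
6. 1764.706ms @ 5 + 352.941ms (1)

note 2 onset = 3/2b = 529.412ms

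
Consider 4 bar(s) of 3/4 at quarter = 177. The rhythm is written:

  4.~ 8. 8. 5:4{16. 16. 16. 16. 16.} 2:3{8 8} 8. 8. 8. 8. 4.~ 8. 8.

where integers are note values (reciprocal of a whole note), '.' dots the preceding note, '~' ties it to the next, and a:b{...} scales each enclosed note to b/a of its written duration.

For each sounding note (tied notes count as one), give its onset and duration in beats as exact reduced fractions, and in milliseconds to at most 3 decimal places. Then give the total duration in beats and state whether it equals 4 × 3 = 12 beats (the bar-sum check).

1) 0.0ms=0b +762.712ms=9/4b
2) 762.712ms=9/4b +254.237ms=3/4b
3) 1016.949ms=3b +101.695ms=3/10b
4) 1118.644ms=33/10b +101.695ms=3/10b
5) 1220.339ms=18/5b +101.695ms=3/10b
6) 1322.034ms=39/10b +101.695ms=3/10b
7) 1423.729ms=21/5b +101.695ms=3/10b
8) 1525.424ms=9/2b +254.237ms=3/4b
9) 1779.661ms=21/4b +254.237ms=3/4b
10) 2033.898ms=6b +254.237ms=3/4b
11) 2288.136ms=27/4b +254.237ms=3/4b
12) 2542.373ms=15/2b +254.237ms=3/4b
13) 2796.61ms=33/4b +254.237ms=3/4b
14) 3050.847ms=9b +762.712ms=9/4b
15) 3813.559ms=45/4b +254.237ms=3/4b
Σ=12b of 12 (177bpm 3/4) — PASS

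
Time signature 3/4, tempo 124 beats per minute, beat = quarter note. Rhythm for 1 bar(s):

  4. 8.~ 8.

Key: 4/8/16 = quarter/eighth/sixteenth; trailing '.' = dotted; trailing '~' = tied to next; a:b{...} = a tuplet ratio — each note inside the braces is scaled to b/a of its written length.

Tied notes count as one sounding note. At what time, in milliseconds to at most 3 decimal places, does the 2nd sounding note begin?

note 2 onset = 3/2b = 725.806ms

1. 0.0ms @ 0 + 725.806ms (3/2)
2. 725.806ms @ 3/2 + 725.806ms (3/2)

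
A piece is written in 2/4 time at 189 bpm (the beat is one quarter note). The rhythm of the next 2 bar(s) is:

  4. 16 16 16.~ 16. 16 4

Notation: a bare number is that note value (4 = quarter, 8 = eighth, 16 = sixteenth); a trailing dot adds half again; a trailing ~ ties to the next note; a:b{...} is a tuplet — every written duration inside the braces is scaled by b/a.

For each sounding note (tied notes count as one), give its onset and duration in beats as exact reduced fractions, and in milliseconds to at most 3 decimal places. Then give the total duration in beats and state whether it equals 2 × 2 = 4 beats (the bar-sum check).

1) 0.0ms=0b +476.19ms=3/2b
2) 476.19ms=3/2b +79.365ms=1/4b
3) 555.556ms=7/4b +79.365ms=1/4b
4) 634.921ms=2b +238.095ms=3/4b
5) 873.016ms=11/4b +79.365ms=1/4b
6) 952.381ms=3b +317.46ms=1b
Σ=4b of 4 (189bpm 2/4) — PASS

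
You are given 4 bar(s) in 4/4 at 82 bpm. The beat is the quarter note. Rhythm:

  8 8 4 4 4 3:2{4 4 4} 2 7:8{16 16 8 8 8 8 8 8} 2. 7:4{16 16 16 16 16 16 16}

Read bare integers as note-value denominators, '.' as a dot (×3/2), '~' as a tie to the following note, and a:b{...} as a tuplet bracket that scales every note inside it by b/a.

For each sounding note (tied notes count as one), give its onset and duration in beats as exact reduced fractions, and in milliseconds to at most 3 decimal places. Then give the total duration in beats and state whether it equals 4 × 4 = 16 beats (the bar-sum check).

1) 0.0ms=0b +365.854ms=1/2b
2) 365.854ms=1/2b +365.854ms=1/2b
3) 731.707ms=1b +731.707ms=1b
4) 1463.415ms=2b +731.707ms=1b
5) 2195.122ms=3b +731.707ms=1b
6) 2926.829ms=4b +487.805ms=2/3b
7) 3414.634ms=14/3b +487.805ms=2/3b
8) 3902.439ms=16/3b +487.805ms=2/3b
9) 4390.244ms=6b +1463.415ms=2b
10) 5853.659ms=8b +209.059ms=2/7b
11) 6062.718ms=58/7b +209.059ms=2/7b
12) 6271.777ms=60/7b +418.118ms=4/7b
13) 6689.895ms=64/7b +418.118ms=4/7b
14) 7108.014ms=68/7b +418.118ms=4/7b
15) 7526.132ms=72/7b +418.118ms=4/7b
16) 7944.251ms=76/7b +418.118ms=4/7b
17) 8362.369ms=80/7b +418.118ms=4/7b
18) 8780.488ms=12b +2195.122ms=3b
19) 10975.61ms=15b +104.53ms=1/7b
20) 11080.139ms=106/7b +104.53ms=1/7b
21) 11184.669ms=107/7b +104.53ms=1/7b
22) 11289.199ms=108/7b +104.53ms=1/7b
23) 11393.728ms=109/7b +104.53ms=1/7b
24) 11498.258ms=110/7b +104.53ms=1/7b
25) 11602.787ms=111/7b +104.53ms=1/7b
Σ=16b of 16 (82bpm 4/4) — PASS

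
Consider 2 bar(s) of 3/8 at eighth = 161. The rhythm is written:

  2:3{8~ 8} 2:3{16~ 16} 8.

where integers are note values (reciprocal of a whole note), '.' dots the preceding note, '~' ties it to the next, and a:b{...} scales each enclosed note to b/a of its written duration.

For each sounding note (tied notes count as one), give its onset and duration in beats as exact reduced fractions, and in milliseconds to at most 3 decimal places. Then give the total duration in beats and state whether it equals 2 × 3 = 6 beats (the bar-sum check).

1) 0.0ms=0b +1118.012ms=3b
2) 1118.012ms=3b +559.006ms=3/2b
3) 1677.019ms=9/2b +559.006ms=3/2b
Σ=6b of 6 (161bpm 3/8) — PASS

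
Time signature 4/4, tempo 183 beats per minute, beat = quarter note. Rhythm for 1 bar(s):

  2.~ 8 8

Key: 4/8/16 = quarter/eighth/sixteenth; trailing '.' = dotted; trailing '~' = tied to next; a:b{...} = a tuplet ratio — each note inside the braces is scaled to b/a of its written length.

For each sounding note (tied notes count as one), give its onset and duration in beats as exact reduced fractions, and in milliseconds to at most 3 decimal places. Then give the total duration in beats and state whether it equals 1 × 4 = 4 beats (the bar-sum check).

1) 0.0ms=0b +1147.541ms=7/2b
2) 1147.541ms=7/2b +163.934ms=1/2b
Σ=4b of 4 (183bpm 4/4) — PASS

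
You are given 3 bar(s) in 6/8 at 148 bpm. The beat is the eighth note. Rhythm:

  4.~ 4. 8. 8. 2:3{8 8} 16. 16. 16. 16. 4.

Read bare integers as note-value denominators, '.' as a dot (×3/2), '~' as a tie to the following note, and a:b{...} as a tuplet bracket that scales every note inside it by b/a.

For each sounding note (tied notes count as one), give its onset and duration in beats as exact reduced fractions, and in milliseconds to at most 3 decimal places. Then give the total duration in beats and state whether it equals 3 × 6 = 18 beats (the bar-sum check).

1) 0.0ms=0b +2432.432ms=6b
2) 2432.432ms=6b +608.108ms=3/2b
3) 3040.541ms=15/2b +608.108ms=3/2b
4) 3648.649ms=9b +608.108ms=3/2b
5) 4256.757ms=21/2b +608.108ms=3/2b
6) 4864.865ms=12b +304.054ms=3/4b
7) 5168.919ms=51/4b +304.054ms=3/4b
8) 5472.973ms=27/2b +304.054ms=3/4b
9) 5777.027ms=57/4b +304.054ms=3/4b
10) 6081.081ms=15b +1216.216ms=3b
Σ=18b of 18 (148bpm 6/8) — PASS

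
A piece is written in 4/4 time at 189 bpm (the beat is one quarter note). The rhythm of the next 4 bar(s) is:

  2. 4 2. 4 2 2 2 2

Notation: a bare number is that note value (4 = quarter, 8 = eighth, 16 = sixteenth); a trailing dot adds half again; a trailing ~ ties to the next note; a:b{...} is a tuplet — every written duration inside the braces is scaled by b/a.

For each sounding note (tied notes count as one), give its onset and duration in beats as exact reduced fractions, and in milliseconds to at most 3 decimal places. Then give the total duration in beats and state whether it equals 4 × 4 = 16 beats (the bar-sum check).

1) 0.0ms=0b +952.381ms=3b
2) 952.381ms=3b +317.46ms=1b
3) 1269.841ms=4b +952.381ms=3b
4) 2222.222ms=7b +317.46ms=1b
5) 2539.683ms=8b +634.921ms=2b
6) 3174.603ms=10b +634.921ms=2b
7) 3809.524ms=12b +634.921ms=2b
8) 4444.444ms=14b +634.921ms=2b
Σ=16b of 16 (189bpm 4/4) — PASS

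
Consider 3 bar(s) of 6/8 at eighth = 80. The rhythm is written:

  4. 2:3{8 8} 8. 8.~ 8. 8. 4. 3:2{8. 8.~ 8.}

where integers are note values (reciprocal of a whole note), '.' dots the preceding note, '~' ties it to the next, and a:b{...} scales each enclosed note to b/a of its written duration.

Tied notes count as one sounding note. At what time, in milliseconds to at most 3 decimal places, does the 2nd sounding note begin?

note 2 onset = 3b = 2250.0ms

1. 0.0ms @ 0 + 2250.0ms (3)
2. 2250.0ms @ 3 + 1125.0ms (3/2)
3. 3375.0ms @ 9/2 + 1125.0ms (3/2)
4. 4500.0ms @ 6 + 1125.0ms (3/2)
5. 5625.0ms @ 15/2 + 2250.0ms (3)
6. 7875.0ms @ 21/2 + 1125.0ms (3/2)
7. 9000.0ms @ 12 + 2250.0ms (3)
8. 11250.0ms @ 15 + 750.0ms (1)
9. 12000.0ms @ 16 + 1500.0ms (2)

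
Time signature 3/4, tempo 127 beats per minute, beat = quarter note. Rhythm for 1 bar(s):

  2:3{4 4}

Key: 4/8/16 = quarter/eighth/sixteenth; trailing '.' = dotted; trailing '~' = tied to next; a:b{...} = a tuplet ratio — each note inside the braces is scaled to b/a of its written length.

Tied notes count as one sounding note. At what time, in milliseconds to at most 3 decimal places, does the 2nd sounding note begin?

1. 0.0ms @ 0 + 708.661ms (3/2)
2. 708.661ms @ 3/2 + 708.661ms (3/2)

note 2 onset = 3/2b = 708.661ms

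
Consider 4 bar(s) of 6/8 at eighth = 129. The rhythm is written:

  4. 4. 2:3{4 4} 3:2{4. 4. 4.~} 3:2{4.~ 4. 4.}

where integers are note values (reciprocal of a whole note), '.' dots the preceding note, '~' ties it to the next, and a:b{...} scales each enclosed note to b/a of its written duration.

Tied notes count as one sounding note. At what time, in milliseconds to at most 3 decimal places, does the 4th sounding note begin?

1. 0.0ms @ 0 + 1395.349ms (3)
2. 1395.349ms @ 3 + 1395.349ms (3)
3. 2790.698ms @ 6 + 1395.349ms (3)
4. 4186.047ms @ 9 + 1395.349ms (3)
5. 5581.395ms @ 12 + 930.233ms (2)
6. 6511.628ms @ 14 + 930.233ms (2)
7. 7441.86ms @ 16 + 2790.698ms (6)
8. 10232.558ms @ 22 + 930.233ms (2)

note 4 onset = 9b = 4186.047ms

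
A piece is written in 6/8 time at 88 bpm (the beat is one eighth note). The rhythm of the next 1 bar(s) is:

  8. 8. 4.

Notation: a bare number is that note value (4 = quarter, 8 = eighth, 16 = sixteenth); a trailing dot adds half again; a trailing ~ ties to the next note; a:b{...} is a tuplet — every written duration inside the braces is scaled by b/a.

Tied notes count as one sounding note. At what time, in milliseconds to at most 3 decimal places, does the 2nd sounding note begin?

note 2 onset = 3/2b = 1022.727ms

1. 0.0ms @ 0 + 1022.727ms (3/2)
2. 1022.727ms @ 3/2 + 1022.727ms (3/2)
3. 2045.455ms @ 3 + 2045.455ms (3)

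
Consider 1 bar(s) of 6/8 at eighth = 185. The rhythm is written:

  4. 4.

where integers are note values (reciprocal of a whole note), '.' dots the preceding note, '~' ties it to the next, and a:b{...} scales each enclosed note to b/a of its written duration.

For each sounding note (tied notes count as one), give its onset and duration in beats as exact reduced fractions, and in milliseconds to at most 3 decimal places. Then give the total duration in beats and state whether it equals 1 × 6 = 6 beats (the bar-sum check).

1) 0.0ms=0b +972.973ms=3b
2) 972.973ms=3b +972.973ms=3b
Σ=6b of 6 (185bpm 6/8) — PASS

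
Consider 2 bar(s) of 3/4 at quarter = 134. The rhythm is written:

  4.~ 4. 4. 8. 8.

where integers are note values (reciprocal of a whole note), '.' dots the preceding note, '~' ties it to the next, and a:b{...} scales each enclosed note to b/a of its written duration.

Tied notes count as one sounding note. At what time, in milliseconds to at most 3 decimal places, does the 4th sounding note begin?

1. 0.0ms @ 0 + 1343.284ms (3)
2. 1343.284ms @ 3 + 671.642ms (3/2)
3. 2014.925ms @ 9/2 + 335.821ms (3/4)
4. 2350.746ms @ 21/4 + 335.821ms (3/4)

note 4 onset = 21/4b = 2350.746ms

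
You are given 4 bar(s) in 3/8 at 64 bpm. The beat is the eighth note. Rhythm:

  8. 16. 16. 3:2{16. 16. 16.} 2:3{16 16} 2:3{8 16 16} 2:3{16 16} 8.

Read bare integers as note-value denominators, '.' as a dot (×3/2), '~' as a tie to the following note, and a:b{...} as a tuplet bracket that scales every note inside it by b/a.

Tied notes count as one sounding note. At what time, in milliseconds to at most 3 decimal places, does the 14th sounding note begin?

1. 0.0ms @ 0 + 1406.25ms (3/2)
2. 1406.25ms @ 3/2 + 703.125ms (3/4)
3. 2109.375ms @ 9/4 + 703.125ms (3/4)
4. 2812.5ms @ 3 + 468.75ms (1/2)
5. 3281.25ms @ 7/2 + 468.75ms (1/2)
6. 3750.0ms @ 4 + 468.75ms (1/2)
7. 4218.75ms @ 9/2 + 703.125ms (3/4)
8. 4921.875ms @ 21/4 + 703.125ms (3/4)
9. 5625.0ms @ 6 + 1406.25ms (3/2)
10. 7031.25ms @ 15/2 + 703.125ms (3/4)
11. 7734.375ms @ 33/4 + 703.125ms (3/4)
12. 8437.5ms @ 9 + 703.125ms (3/4)
13. 9140.625ms @ 39/4 + 703.125ms (3/4)
14. 9843.75ms @ 21/2 + 1406.25ms (3/2)

note 14 onset = 21/2b = 9843.75ms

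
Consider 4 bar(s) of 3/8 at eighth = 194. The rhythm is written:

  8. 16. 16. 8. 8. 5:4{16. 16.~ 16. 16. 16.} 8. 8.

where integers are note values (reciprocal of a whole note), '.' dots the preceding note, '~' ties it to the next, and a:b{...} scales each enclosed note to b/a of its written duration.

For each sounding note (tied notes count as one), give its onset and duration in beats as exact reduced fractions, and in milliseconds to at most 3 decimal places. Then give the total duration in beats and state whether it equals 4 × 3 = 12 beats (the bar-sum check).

1) 0.0ms=0b +463.918ms=3/2b
2) 463.918ms=3/2b +231.959ms=3/4b
3) 695.876ms=9/4b +231.959ms=3/4b
4) 927.835ms=3b +463.918ms=3/2b
5) 1391.753ms=9/2b +463.918ms=3/2b
6) 1855.67ms=6b +185.567ms=3/5b
7) 2041.237ms=33/5b +371.134ms=6/5b
8) 2412.371ms=39/5b +185.567ms=3/5b
9) 2597.938ms=42/5b +185.567ms=3/5b
10) 2783.505ms=9b +463.918ms=3/2b
11) 3247.423ms=21/2b +463.918ms=3/2b
Σ=12b of 12 (194bpm 3/8) — PASS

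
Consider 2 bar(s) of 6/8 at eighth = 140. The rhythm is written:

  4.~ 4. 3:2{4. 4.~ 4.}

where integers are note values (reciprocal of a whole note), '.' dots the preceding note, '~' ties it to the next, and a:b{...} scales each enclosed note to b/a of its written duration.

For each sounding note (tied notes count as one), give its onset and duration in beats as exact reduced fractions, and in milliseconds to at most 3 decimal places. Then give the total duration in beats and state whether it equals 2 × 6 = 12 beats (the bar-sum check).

1) 0.0ms=0b +2571.429ms=6b
2) 2571.429ms=6b +857.143ms=2b
3) 3428.571ms=8b +1714.286ms=4b
Σ=12b of 12 (140bpm 6/8) — PASS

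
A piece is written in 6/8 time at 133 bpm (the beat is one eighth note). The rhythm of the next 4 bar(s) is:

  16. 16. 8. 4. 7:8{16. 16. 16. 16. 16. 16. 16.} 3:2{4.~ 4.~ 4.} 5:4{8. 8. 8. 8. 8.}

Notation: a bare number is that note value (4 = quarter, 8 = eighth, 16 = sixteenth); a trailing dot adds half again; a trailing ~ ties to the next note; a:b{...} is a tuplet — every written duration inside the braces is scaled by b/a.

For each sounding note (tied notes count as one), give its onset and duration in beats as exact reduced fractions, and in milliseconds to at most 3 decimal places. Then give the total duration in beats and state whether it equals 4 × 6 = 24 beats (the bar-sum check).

1) 0.0ms=0b +338.346ms=3/4b
2) 338.346ms=3/4b +338.346ms=3/4b
3) 676.692ms=3/2b +676.692ms=3/2b
4) 1353.383ms=3b +1353.383ms=3b
5) 2706.767ms=6b +386.681ms=6/7b
6) 3093.448ms=48/7b +386.681ms=6/7b
7) 3480.129ms=54/7b +386.681ms=6/7b
8) 3866.81ms=60/7b +386.681ms=6/7b
9) 4253.491ms=66/7b +386.681ms=6/7b
10) 4640.172ms=72/7b +386.681ms=6/7b
11) 5026.853ms=78/7b +386.681ms=6/7b
12) 5413.534ms=12b +2706.767ms=6b
13) 8120.301ms=18b +541.353ms=6/5b
14) 8661.654ms=96/5b +541.353ms=6/5b
15) 9203.008ms=102/5b +541.353ms=6/5b
16) 9744.361ms=108/5b +541.353ms=6/5b
17) 10285.714ms=114/5b +541.353ms=6/5b
Σ=24b of 24 (133bpm 6/8) — PASS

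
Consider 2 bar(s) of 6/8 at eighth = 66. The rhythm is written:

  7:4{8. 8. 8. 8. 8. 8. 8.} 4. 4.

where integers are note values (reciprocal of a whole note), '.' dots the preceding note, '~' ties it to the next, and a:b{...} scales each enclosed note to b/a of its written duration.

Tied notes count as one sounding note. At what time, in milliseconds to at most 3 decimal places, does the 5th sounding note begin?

note 5 onset = 24/7b = 3116.883ms

1. 0.0ms @ 0 + 779.221ms (6/7)
2. 779.221ms @ 6/7 + 779.221ms (6/7)
3. 1558.442ms @ 12/7 + 779.221ms (6/7)
4. 2337.662ms @ 18/7 + 779.221ms (6/7)
5. 3116.883ms @ 24/7 + 779.221ms (6/7)
6. 3896.104ms @ 30/7 + 779.221ms (6/7)
7. 4675.325ms @ 36/7 + 779.221ms (6/7)
8. 5454.545ms @ 6 + 2727.273ms (3)
9. 8181.818ms @ 9 + 2727.273ms (3)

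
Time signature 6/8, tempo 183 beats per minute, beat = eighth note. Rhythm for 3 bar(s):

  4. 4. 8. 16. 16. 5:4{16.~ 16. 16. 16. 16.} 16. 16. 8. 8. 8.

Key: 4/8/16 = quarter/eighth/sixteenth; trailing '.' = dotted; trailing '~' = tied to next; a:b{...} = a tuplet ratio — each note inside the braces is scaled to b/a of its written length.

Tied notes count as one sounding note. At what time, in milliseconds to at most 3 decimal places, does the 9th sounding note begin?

1. 0.0ms @ 0 + 983.607ms (3)
2. 983.607ms @ 3 + 983.607ms (3)
3. 1967.213ms @ 6 + 491.803ms (3/2)
4. 2459.016ms @ 15/2 + 245.902ms (3/4)
5. 2704.918ms @ 33/4 + 245.902ms (3/4)
6. 2950.82ms @ 9 + 393.443ms (6/5)
7. 3344.262ms @ 51/5 + 196.721ms (3/5)
8. 3540.984ms @ 54/5 + 196.721ms (3/5)
9. 3737.705ms @ 57/5 + 196.721ms (3/5)
10. 3934.426ms @ 12 + 245.902ms (3/4)
11. 4180.328ms @ 51/4 + 245.902ms (3/4)
12. 4426.23ms @ 27/2 + 491.803ms (3/2)
13. 4918.033ms @ 15 + 491.803ms (3/2)
14. 5409.836ms @ 33/2 + 491.803ms (3/2)

note 9 onset = 57/5b = 3737.705ms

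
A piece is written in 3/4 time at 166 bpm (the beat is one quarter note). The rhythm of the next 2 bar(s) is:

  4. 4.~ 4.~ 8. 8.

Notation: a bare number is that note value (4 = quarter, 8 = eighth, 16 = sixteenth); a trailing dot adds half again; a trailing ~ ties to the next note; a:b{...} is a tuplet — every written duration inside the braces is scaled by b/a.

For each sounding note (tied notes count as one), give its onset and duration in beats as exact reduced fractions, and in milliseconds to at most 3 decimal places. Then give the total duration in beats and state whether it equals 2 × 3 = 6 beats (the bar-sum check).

1) 0.0ms=0b +542.169ms=3/2b
2) 542.169ms=3/2b +1355.422ms=15/4b
3) 1897.59ms=21/4b +271.084ms=3/4b
Σ=6b of 6 (166bpm 3/4) — PASS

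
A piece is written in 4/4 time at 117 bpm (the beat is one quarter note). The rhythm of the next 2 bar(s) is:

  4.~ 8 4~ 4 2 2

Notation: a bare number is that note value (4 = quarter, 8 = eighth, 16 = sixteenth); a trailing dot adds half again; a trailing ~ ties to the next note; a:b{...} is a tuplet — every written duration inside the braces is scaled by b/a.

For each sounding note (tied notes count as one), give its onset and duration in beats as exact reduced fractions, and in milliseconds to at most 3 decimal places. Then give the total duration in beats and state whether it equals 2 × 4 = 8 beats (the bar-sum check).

1) 0.0ms=0b +1025.641ms=2b
2) 1025.641ms=2b +1025.641ms=2b
3) 2051.282ms=4b +1025.641ms=2b
4) 3076.923ms=6b +1025.641ms=2b
Σ=8b of 8 (117bpm 4/4) — PASS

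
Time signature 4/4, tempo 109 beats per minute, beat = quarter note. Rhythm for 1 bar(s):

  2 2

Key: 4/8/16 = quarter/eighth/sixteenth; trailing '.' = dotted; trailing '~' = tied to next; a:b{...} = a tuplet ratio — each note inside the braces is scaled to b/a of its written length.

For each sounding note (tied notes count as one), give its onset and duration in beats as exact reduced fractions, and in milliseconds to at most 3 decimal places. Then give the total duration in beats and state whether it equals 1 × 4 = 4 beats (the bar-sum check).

1) 0.0ms=0b +1100.917ms=2b
2) 1100.917ms=2b +1100.917ms=2b
Σ=4b of 4 (109bpm 4/4) — PASS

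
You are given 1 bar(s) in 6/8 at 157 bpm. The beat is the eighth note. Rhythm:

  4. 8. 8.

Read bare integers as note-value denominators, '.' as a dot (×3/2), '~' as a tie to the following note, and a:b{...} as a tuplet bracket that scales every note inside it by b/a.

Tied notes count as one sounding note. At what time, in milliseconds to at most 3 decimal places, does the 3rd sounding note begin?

note 3 onset = 9/2b = 1719.745ms

1. 0.0ms @ 0 + 1146.497ms (3)
2. 1146.497ms @ 3 + 573.248ms (3/2)
3. 1719.745ms @ 9/2 + 573.248ms (3/2)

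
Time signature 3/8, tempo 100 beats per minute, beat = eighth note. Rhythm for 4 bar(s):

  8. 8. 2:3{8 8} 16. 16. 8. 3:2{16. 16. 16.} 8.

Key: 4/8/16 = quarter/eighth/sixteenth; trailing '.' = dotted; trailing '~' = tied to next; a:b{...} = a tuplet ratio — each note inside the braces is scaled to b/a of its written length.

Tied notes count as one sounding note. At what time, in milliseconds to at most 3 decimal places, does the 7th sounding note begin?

note 7 onset = 15/2b = 4500.0ms

1. 0.0ms @ 0 + 900.0ms (3/2)
2. 900.0ms @ 3/2 + 900.0ms (3/2)
3. 1800.0ms @ 3 + 900.0ms (3/2)
4. 2700.0ms @ 9/2 + 900.0ms (3/2)
5. 3600.0ms @ 6 + 450.0ms (3/4)
6. 4050.0ms @ 27/4 + 450.0ms (3/4)
7. 4500.0ms @ 15/2 + 900.0ms (3/2)
8. 5400.0ms @ 9 + 300.0ms (1/2)
9. 5700.0ms @ 19/2 + 300.0ms (1/2)
10. 6000.0ms @ 10 + 300.0ms (1/2)
11. 6300.0ms @ 21/2 + 900.0ms (3/2)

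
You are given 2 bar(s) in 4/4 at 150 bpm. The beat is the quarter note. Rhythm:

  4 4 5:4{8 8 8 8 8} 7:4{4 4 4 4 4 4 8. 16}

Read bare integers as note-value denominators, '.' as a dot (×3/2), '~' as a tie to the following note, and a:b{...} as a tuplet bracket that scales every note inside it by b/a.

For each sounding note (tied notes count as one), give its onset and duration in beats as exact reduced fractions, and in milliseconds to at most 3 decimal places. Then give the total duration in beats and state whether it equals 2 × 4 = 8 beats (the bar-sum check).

1) 0.0ms=0b +400.0ms=1b
2) 400.0ms=1b +400.0ms=1b
3) 800.0ms=2b +160.0ms=2/5b
4) 960.0ms=12/5b +160.0ms=2/5b
5) 1120.0ms=14/5b +160.0ms=2/5b
6) 1280.0ms=16/5b +160.0ms=2/5b
7) 1440.0ms=18/5b +160.0ms=2/5b
8) 1600.0ms=4b +228.571ms=4/7b
9) 1828.571ms=32/7b +228.571ms=4/7b
10) 2057.143ms=36/7b +228.571ms=4/7b
11) 2285.714ms=40/7b +228.571ms=4/7b
12) 2514.286ms=44/7b +228.571ms=4/7b
13) 2742.857ms=48/7b +228.571ms=4/7b
14) 2971.429ms=52/7b +171.429ms=3/7b
15) 3142.857ms=55/7b +57.143ms=1/7b
Σ=8b of 8 (150bpm 4/4) — PASS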